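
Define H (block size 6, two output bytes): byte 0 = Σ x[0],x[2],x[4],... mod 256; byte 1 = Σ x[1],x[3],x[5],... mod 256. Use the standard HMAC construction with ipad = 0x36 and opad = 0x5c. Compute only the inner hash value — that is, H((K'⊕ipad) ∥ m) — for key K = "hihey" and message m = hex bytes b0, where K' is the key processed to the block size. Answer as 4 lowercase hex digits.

bbe8

Key "hihey" = 68 69 68 65 79 is 5 bytes ≤ B = 6; zero-pad to 6 bytes: K' = 68 69 68 65 79 00.
K' ⊕ ipad = 5e 5f 5e 53 4f 36.
Inner input = 5e 5f 5e 53 4f 36 ∥ b0.
Inner hash: even-index sum = 443 mod 256 = 187; odd-index sum = 232 mod 256 = 232 → bb e8.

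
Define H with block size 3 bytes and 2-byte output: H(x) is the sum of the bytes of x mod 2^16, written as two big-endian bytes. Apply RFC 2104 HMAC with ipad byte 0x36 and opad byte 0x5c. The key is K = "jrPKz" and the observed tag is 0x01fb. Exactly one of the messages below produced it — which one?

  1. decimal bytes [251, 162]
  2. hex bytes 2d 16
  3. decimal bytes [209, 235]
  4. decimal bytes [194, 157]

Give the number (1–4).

Key "jrPKz" = 6a 72 50 4b 7a is 5 bytes > B = 3, so hash it first: H(key) = 01 f1, then zero-pad to 3 bytes: K' = 01 f1 00.
K' ⊕ ipad = 37 c7 36; K' ⊕ opad = 5d ad 5c.
m1: inner = H(37 c7 36 fb a2) = 02 d1; tag = H(5d ad 5c 02 d1) = 0239
m2: inner = H(37 c7 36 2d 16) = 01 77; tag = H(5d ad 5c 01 77) = 01de
m3: inner = H(37 c7 36 d1 eb) = 02 f0; tag = H(5d ad 5c 02 f0) = 0258
m4: inner = H(37 c7 36 c2 9d) = 02 93; tag = H(5d ad 5c 02 93) = 01fb ← matches

4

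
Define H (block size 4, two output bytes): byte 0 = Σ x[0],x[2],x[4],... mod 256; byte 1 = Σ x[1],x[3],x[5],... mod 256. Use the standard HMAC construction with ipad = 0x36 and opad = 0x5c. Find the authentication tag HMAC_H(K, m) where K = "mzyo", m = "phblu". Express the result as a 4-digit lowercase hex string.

Key "mzyo" = 6d 7a 79 6f is exactly B = 4 bytes: K' = 6d 7a 79 6f.
K' ⊕ ipad = 5b 4c 4f 59.  K' ⊕ opad = 31 26 25 33.
Inner input = (K'⊕ipad) ∥ m = 5b 4c 4f 59 ∥ 70 68 62 6c 75.
Inner hash: even-index sum = 497 mod 256 = 241; odd-index sum = 377 mod 256 = 121 → f1 79.
Outer input = (K'⊕opad) ∥ inner = 31 26 25 33 ∥ f1 79.
Outer hash (tag): even-index sum = 327 mod 256 = 71; odd-index sum = 210 mod 256 = 210 → 47 d2.

47d2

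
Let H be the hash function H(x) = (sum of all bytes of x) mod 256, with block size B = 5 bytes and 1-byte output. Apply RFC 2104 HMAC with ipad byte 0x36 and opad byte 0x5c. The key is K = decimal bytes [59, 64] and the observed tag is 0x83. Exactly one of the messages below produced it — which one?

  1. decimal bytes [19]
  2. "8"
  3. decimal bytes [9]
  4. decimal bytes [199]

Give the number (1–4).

4

Key decimal bytes [59, 64] = 3b 40 is 2 bytes ≤ B = 5; zero-pad to 5 bytes: K' = 3b 40 00 00 00.
K' ⊕ ipad = 0d 76 36 36 36; K' ⊕ opad = 67 1c 5c 5c 5c.
m1: inner = H(0d 76 36 36 36 13) = 38; tag = H(67 1c 5c 5c 5c 38) = cf
m2: inner = H(0d 76 36 36 36 38) = 5d; tag = H(67 1c 5c 5c 5c 5d) = f4
m3: inner = H(0d 76 36 36 36 09) = 2e; tag = H(67 1c 5c 5c 5c 2e) = c5
m4: inner = H(0d 76 36 36 36 c7) = ec; tag = H(67 1c 5c 5c 5c ec) = 83 ← matches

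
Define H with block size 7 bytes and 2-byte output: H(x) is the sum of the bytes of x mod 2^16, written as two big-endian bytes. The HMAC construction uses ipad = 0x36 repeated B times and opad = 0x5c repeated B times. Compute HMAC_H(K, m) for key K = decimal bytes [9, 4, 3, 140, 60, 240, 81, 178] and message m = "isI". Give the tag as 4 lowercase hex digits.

Key decimal bytes [9, 4, 3, 140, 60, 240, 81, 178] = 09 04 03 8c 3c f0 51 b2 is 8 bytes > B = 7, so hash it first: H(key) = 02 cb, then zero-pad to 7 bytes: K' = 02 cb 00 00 00 00 00.
K' ⊕ ipad = 34 fd 36 36 36 36 36.  K' ⊕ opad = 5e 97 5c 5c 5c 5c 5c.
Inner input = (K'⊕ipad) ∥ m = 34 fd 36 36 36 36 36 ∥ 69 73 49.
Inner hash: sum = 52+253+54+54+54+54+54+105+115+73 = 868 → 03 64.
Outer input = (K'⊕opad) ∥ inner = 5e 97 5c 5c 5c 5c 5c ∥ 03 64.
Outer hash (tag): sum = 94+151+92+92+92+92+92+3+100 = 808 → 03 28.

0328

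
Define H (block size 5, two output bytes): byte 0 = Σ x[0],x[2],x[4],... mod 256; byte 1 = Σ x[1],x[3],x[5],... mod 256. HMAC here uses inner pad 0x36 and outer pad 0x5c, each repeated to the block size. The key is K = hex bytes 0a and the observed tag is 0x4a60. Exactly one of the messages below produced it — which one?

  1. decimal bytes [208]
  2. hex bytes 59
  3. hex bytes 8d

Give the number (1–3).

1

Key hex bytes 0a is 1 byte ≤ B = 5; zero-pad to 5 bytes: K' = 0a 00 00 00 00.
K' ⊕ ipad = 3c 36 36 36 36; K' ⊕ opad = 56 5c 5c 5c 5c.
m1: inner = H(3c 36 36 36 36 d0) = a8 3c; tag = H(56 5c 5c 5c 5c a8 3c) = 4a60 ← matches
m2: inner = H(3c 36 36 36 36 59) = a8 c5; tag = H(56 5c 5c 5c 5c a8 c5) = d360
m3: inner = H(3c 36 36 36 36 8d) = a8 f9; tag = H(56 5c 5c 5c 5c a8 f9) = 0760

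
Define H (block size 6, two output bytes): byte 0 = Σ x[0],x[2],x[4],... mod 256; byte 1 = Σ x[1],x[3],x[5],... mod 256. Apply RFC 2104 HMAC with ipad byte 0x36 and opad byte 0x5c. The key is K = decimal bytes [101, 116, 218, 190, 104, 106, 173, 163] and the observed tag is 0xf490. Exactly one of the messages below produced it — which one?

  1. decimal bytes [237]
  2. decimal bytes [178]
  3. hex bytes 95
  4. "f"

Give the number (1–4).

Key decimal bytes [101, 116, 218, 190, 104, 106, 173, 163] = 65 74 da be 68 6a ad a3 is 8 bytes > B = 6, so hash it first: H(key) = 54 3f, then zero-pad to 6 bytes: K' = 54 3f 00 00 00 00.
K' ⊕ ipad = 62 09 36 36 36 36; K' ⊕ opad = 08 63 5c 5c 5c 5c.
m1: inner = H(62 09 36 36 36 36 ed) = bb 75; tag = H(08 63 5c 5c 5c 5c bb 75) = 7b90
m2: inner = H(62 09 36 36 36 36 b2) = 80 75; tag = H(08 63 5c 5c 5c 5c 80 75) = 4090
m3: inner = H(62 09 36 36 36 36 95) = 63 75; tag = H(08 63 5c 5c 5c 5c 63 75) = 2390
m4: inner = H(62 09 36 36 36 36 66) = 34 75; tag = H(08 63 5c 5c 5c 5c 34 75) = f490 ← matches

4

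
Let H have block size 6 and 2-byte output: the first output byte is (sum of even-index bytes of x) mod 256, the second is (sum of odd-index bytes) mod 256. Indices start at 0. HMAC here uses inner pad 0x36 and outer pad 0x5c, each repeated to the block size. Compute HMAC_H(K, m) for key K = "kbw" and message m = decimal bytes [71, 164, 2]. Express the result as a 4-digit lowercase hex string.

db5a

Key "kbw" = 6b 62 77 is 3 bytes ≤ B = 6; zero-pad to 6 bytes: K' = 6b 62 77 00 00 00.
K' ⊕ ipad = 5d 54 41 36 36 36.  K' ⊕ opad = 37 3e 2b 5c 5c 5c.
Inner input = (K'⊕ipad) ∥ m = 5d 54 41 36 36 36 ∥ 47 a4 02.
Inner hash: even-index sum = 285 mod 256 = 29; odd-index sum = 356 mod 256 = 100 → 1d 64.
Outer input = (K'⊕opad) ∥ inner = 37 3e 2b 5c 5c 5c ∥ 1d 64.
Outer hash (tag): even-index sum = 219 mod 256 = 219; odd-index sum = 346 mod 256 = 90 → db 5a.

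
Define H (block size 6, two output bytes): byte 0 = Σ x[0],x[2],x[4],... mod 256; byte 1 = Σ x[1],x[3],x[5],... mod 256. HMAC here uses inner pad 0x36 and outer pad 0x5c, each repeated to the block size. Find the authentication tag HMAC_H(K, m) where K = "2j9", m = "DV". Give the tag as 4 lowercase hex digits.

bc0c

Key "2j9" = 32 6a 39 is 3 bytes ≤ B = 6; zero-pad to 6 bytes: K' = 32 6a 39 00 00 00.
K' ⊕ ipad = 04 5c 0f 36 36 36.  K' ⊕ opad = 6e 36 65 5c 5c 5c.
Inner input = (K'⊕ipad) ∥ m = 04 5c 0f 36 36 36 ∥ 44 56.
Inner hash: even-index sum = 141 mod 256 = 141; odd-index sum = 286 mod 256 = 30 → 8d 1e.
Outer input = (K'⊕opad) ∥ inner = 6e 36 65 5c 5c 5c ∥ 8d 1e.
Outer hash (tag): even-index sum = 444 mod 256 = 188; odd-index sum = 268 mod 256 = 12 → bc 0c.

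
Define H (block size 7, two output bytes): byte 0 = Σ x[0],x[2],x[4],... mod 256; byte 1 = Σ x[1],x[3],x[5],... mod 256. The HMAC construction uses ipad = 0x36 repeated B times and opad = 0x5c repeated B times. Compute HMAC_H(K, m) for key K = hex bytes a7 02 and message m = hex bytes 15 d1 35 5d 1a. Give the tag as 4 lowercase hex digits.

Key hex bytes a7 02 is 2 bytes ≤ B = 7; zero-pad to 7 bytes: K' = a7 02 00 00 00 00 00.
K' ⊕ ipad = 91 34 36 36 36 36 36.  K' ⊕ opad = fb 5e 5c 5c 5c 5c 5c.
Inner input = (K'⊕ipad) ∥ m = 91 34 36 36 36 36 36 ∥ 15 d1 35 5d 1a.
Inner hash: even-index sum = 609 mod 256 = 97; odd-index sum = 260 mod 256 = 4 → 61 04.
Outer input = (K'⊕opad) ∥ inner = fb 5e 5c 5c 5c 5c 5c ∥ 61 04.
Outer hash (tag): even-index sum = 531 mod 256 = 19; odd-index sum = 375 mod 256 = 119 → 13 77.

1377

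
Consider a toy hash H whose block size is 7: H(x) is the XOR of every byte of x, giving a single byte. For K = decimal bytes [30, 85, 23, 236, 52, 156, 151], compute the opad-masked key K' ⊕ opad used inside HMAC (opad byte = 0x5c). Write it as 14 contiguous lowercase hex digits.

Key decimal bytes [30, 85, 23, 236, 52, 156, 151] = 1e 55 17 ec 34 9c 97 is exactly B = 7 bytes: K' = 1e 55 17 ec 34 9c 97.
XOR each byte with 0x5c: 1e⊕5c=42, 55⊕5c=09, 17⊕5c=4b, ec⊕5c=b0, 34⊕5c=68, 9c⊕5c=c0, 97⊕5c=cb.

42094bb068c0cb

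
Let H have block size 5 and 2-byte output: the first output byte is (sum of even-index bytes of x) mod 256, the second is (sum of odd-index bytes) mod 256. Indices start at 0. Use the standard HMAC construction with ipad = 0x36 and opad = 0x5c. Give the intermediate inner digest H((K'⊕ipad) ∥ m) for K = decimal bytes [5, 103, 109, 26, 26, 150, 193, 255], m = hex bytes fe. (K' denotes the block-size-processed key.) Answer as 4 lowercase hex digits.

e754

Key decimal bytes [5, 103, 109, 26, 26, 150, 193, 255] = 05 67 6d 1a 1a 96 c1 ff is 8 bytes > B = 5, so hash it first: H(key) = 4d 16, then zero-pad to 5 bytes: K' = 4d 16 00 00 00.
K' ⊕ ipad = 7b 20 36 36 36.
Inner input = 7b 20 36 36 36 ∥ fe.
Inner hash: even-index sum = 231 mod 256 = 231; odd-index sum = 340 mod 256 = 84 → e7 54.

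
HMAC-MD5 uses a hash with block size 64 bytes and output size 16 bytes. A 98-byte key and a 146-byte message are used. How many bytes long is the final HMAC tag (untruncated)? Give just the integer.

16

The tag is one MD5 digest: 16 bytes.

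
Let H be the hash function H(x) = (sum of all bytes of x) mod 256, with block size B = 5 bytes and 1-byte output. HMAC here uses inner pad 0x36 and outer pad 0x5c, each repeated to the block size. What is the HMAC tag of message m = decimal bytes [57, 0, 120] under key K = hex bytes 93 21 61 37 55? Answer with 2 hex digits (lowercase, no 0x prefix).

Key hex bytes 93 21 61 37 55 is exactly B = 5 bytes: K' = 93 21 61 37 55.
K' ⊕ ipad = a5 17 57 01 63.  K' ⊕ opad = cf 7d 3d 6b 09.
Inner input = (K'⊕ipad) ∥ m = a5 17 57 01 63 ∥ 39 00 78.
Inner hash: sum = 165+23+87+1+99+57+0+120 = 552; mod 256 = 40 → 28.
Outer input = (K'⊕opad) ∥ inner = cf 7d 3d 6b 09 ∥ 28.
Outer hash (tag): sum = 207+125+61+107+9+40 = 549; mod 256 = 37 → 25.

25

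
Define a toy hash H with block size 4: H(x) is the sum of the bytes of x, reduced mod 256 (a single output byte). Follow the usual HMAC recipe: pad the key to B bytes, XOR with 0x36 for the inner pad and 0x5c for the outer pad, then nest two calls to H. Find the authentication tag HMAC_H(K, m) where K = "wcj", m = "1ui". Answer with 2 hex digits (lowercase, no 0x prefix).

Key "wcj" = 77 63 6a is 3 bytes ≤ B = 4; zero-pad to 4 bytes: K' = 77 63 6a 00.
K' ⊕ ipad = 41 55 5c 36.  K' ⊕ opad = 2b 3f 36 5c.
Inner input = (K'⊕ipad) ∥ m = 41 55 5c 36 ∥ 31 75 69.
Inner hash: sum = 65+85+92+54+49+117+105 = 567; mod 256 = 55 → 37.
Outer input = (K'⊕opad) ∥ inner = 2b 3f 36 5c ∥ 37.
Outer hash (tag): sum = 43+63+54+92+55 = 307; mod 256 = 51 → 33.

33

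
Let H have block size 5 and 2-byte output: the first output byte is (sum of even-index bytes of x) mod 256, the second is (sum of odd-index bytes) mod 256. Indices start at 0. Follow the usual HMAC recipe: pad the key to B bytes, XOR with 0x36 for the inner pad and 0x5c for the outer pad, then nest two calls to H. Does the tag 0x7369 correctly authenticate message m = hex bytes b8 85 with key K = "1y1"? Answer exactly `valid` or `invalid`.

invalid

Key "1y1" = 31 79 31 is 3 bytes ≤ B = 5; zero-pad to 5 bytes: K' = 31 79 31 00 00.
K' ⊕ ipad = 07 4f 07 36 36; K' ⊕ opad = 6d 25 6d 5c 5c.
Inner hash: even-index sum = 201 mod 256 = 201; odd-index sum = 317 mod 256 = 61 → c9 3d.
Outer hash (recomputed tag): even-index sum = 371 mod 256 = 115; odd-index sum = 330 mod 256 = 74 → 73 4a.
Recomputed tag = 734a; claimed = 7369 → mismatch.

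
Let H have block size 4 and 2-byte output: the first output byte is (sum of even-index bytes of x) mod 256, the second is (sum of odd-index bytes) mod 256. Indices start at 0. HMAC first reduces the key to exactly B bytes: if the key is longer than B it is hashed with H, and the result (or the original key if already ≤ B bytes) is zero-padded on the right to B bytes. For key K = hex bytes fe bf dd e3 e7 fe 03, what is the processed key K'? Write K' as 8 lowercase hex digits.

c5a00000

|K| = 7 > B = 4, so first hash the key.
H(K): even-index sum = 709 mod 256 = 197; odd-index sum = 672 mod 256 = 160 → c5 a0.
Zero-pad H(K) = c5 a0 to 4 bytes: K' = c5 a0 00 00.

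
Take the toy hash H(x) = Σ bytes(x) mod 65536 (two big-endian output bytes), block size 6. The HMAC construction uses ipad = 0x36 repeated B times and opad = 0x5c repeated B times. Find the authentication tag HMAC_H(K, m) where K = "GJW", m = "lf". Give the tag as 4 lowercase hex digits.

0214

Key "GJW" = 47 4a 57 is 3 bytes ≤ B = 6; zero-pad to 6 bytes: K' = 47 4a 57 00 00 00.
K' ⊕ ipad = 71 7c 61 36 36 36.  K' ⊕ opad = 1b 16 0b 5c 5c 5c.
Inner input = (K'⊕ipad) ∥ m = 71 7c 61 36 36 36 ∥ 6c 66.
Inner hash: sum = 113+124+97+54+54+54+108+102 = 706 → 02 c2.
Outer input = (K'⊕opad) ∥ inner = 1b 16 0b 5c 5c 5c ∥ 02 c2.
Outer hash (tag): sum = 27+22+11+92+92+92+2+194 = 532 → 02 14.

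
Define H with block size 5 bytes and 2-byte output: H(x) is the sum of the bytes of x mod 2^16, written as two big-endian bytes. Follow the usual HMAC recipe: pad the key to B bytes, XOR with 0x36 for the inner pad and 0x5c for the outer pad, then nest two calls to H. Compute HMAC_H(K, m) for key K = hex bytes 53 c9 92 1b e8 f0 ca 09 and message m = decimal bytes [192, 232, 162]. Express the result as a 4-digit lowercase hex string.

Key hex bytes 53 c9 92 1b e8 f0 ca 09 is 8 bytes > B = 5, so hash it first: H(key) = 04 74, then zero-pad to 5 bytes: K' = 04 74 00 00 00.
K' ⊕ ipad = 32 42 36 36 36.  K' ⊕ opad = 58 28 5c 5c 5c.
Inner input = (K'⊕ipad) ∥ m = 32 42 36 36 36 ∥ c0 e8 a2.
Inner hash: sum = 50+66+54+54+54+192+232+162 = 864 → 03 60.
Outer input = (K'⊕opad) ∥ inner = 58 28 5c 5c 5c ∥ 03 60.
Outer hash (tag): sum = 88+40+92+92+92+3+96 = 503 → 01 f7.

01f7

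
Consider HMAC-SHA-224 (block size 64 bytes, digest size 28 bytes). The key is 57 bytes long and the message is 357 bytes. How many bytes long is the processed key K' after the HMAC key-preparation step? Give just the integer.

64

Key is 57 ≤ 64 bytes, zero-padded: |K'| = 64.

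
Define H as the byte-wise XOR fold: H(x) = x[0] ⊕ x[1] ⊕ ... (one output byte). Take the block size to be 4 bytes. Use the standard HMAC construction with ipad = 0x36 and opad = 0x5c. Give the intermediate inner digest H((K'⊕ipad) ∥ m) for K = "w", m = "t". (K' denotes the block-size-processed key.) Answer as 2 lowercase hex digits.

03

Key "w" = 77 is 1 byte ≤ B = 4; zero-pad to 4 bytes: K' = 77 00 00 00.
K' ⊕ ipad = 41 36 36 36.
Inner input = 41 36 36 36 ∥ 74.
Inner hash: XOR 41⊕36⊕36⊕36⊕74 = 03.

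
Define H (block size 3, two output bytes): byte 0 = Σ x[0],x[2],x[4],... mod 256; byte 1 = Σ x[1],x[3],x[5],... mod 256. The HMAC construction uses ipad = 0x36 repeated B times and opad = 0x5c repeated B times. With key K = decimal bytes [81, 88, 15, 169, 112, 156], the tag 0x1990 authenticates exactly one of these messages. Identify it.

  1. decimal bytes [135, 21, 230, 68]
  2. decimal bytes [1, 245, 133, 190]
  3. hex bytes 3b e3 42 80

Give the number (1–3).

2

Key decimal bytes [81, 88, 15, 169, 112, 156] = 51 58 0f a9 70 9c is 6 bytes > B = 3, so hash it first: H(key) = d0 9d, then zero-pad to 3 bytes: K' = d0 9d 00.
K' ⊕ ipad = e6 ab 36; K' ⊕ opad = 8c c1 5c.
m1: inner = H(e6 ab 36 87 15 e6 44) = 75 18; tag = H(8c c1 5c 75 18) = 0036
m2: inner = H(e6 ab 36 01 f5 85 be) = cf 31; tag = H(8c c1 5c cf 31) = 1990 ← matches
m3: inner = H(e6 ab 36 3b e3 42 80) = 7f 28; tag = H(8c c1 5c 7f 28) = 1040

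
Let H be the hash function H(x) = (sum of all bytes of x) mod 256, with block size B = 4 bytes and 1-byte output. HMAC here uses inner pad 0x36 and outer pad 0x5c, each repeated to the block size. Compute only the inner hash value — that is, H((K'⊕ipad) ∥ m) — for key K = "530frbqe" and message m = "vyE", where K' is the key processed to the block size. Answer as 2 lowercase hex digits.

Key "530frbqe" = 35 33 30 66 72 62 71 65 is 8 bytes > B = 4, so hash it first: H(key) = a8, then zero-pad to 4 bytes: K' = a8 00 00 00.
K' ⊕ ipad = 9e 36 36 36.
Inner input = 9e 36 36 36 ∥ 76 79 45.
Inner hash: sum = 158+54+54+54+118+121+69 = 628; mod 256 = 116 → 74.

74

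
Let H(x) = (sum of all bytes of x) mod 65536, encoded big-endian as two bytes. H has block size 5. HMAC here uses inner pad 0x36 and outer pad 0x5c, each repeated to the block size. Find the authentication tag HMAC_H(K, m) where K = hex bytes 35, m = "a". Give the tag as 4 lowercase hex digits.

Key hex bytes 35 is 1 byte ≤ B = 5; zero-pad to 5 bytes: K' = 35 00 00 00 00.
K' ⊕ ipad = 03 36 36 36 36.  K' ⊕ opad = 69 5c 5c 5c 5c.
Inner input = (K'⊕ipad) ∥ m = 03 36 36 36 36 ∥ 61.
Inner hash: sum = 3+54+54+54+54+97 = 316 → 01 3c.
Outer input = (K'⊕opad) ∥ inner = 69 5c 5c 5c 5c ∥ 01 3c.
Outer hash (tag): sum = 105+92+92+92+92+1+60 = 534 → 02 16.

0216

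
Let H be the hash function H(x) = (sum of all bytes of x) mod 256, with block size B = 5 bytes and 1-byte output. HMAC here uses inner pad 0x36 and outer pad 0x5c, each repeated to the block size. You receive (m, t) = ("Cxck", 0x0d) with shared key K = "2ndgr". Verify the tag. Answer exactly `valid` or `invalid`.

valid

Key "2ndgr" = 32 6e 64 67 72 is exactly B = 5 bytes: K' = 32 6e 64 67 72.
K' ⊕ ipad = 04 58 52 51 44; K' ⊕ opad = 6e 32 38 3b 2e.
Inner hash: sum = 4+88+82+81+68+67+120+99+107 = 716; mod 256 = 204 → cc.
Outer hash (recomputed tag): sum = 110+50+56+59+46+204 = 525; mod 256 = 13 → 0d.
Recomputed tag = 0d; claimed = 0d → match.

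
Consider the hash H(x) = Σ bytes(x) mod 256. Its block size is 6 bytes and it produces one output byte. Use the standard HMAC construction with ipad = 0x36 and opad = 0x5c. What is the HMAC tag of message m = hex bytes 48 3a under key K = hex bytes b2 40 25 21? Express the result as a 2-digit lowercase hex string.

Key hex bytes b2 40 25 21 is 4 bytes ≤ B = 6; zero-pad to 6 bytes: K' = b2 40 25 21 00 00.
K' ⊕ ipad = 84 76 13 17 36 36.  K' ⊕ opad = ee 1c 79 7d 5c 5c.
Inner input = (K'⊕ipad) ∥ m = 84 76 13 17 36 36 ∥ 48 3a.
Inner hash: sum = 132+118+19+23+54+54+72+58 = 530; mod 256 = 18 → 12.
Outer input = (K'⊕opad) ∥ inner = ee 1c 79 7d 5c 5c ∥ 12.
Outer hash (tag): sum = 238+28+121+125+92+92+18 = 714; mod 256 = 202 → ca.

ca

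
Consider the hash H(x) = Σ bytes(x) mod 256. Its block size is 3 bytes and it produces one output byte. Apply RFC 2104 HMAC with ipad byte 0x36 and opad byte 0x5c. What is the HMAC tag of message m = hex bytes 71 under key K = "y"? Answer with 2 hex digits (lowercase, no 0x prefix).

Key "y" = 79 is 1 byte ≤ B = 3; zero-pad to 3 bytes: K' = 79 00 00.
K' ⊕ ipad = 4f 36 36.  K' ⊕ opad = 25 5c 5c.
Inner input = (K'⊕ipad) ∥ m = 4f 36 36 ∥ 71.
Inner hash: sum = 79+54+54+113 = 300; mod 256 = 44 → 2c.
Outer input = (K'⊕opad) ∥ inner = 25 5c 5c ∥ 2c.
Outer hash (tag): sum = 37+92+92+44 = 265; mod 256 = 9 → 09.

09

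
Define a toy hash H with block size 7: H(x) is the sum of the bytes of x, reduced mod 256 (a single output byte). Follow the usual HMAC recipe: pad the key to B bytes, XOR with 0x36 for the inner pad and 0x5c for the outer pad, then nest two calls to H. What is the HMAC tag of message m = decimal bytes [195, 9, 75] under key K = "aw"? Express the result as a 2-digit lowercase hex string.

f1

Key "aw" = 61 77 is 2 bytes ≤ B = 7; zero-pad to 7 bytes: K' = 61 77 00 00 00 00 00.
K' ⊕ ipad = 57 41 36 36 36 36 36.  K' ⊕ opad = 3d 2b 5c 5c 5c 5c 5c.
Inner input = (K'⊕ipad) ∥ m = 57 41 36 36 36 36 36 ∥ c3 09 4b.
Inner hash: sum = 87+65+54+54+54+54+54+195+9+75 = 701; mod 256 = 189 → bd.
Outer input = (K'⊕opad) ∥ inner = 3d 2b 5c 5c 5c 5c 5c ∥ bd.
Outer hash (tag): sum = 61+43+92+92+92+92+92+189 = 753; mod 256 = 241 → f1.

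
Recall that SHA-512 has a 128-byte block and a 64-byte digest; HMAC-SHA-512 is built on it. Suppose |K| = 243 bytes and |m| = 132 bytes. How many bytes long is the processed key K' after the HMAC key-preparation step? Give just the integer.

128

Key is 243 > 128 bytes, so it is hashed to 64 bytes then zero-padded to 128: |K'| = 128.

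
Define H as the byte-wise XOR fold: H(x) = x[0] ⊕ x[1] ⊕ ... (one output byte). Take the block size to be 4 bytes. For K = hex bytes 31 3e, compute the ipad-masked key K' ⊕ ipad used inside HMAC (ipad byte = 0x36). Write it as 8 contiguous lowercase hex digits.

Key hex bytes 31 3e is 2 bytes ≤ B = 4; zero-pad to 4 bytes: K' = 31 3e 00 00.
XOR each byte with 0x36: 31⊕36=07, 3e⊕36=08, 00⊕36=36, 00⊕36=36.

07083636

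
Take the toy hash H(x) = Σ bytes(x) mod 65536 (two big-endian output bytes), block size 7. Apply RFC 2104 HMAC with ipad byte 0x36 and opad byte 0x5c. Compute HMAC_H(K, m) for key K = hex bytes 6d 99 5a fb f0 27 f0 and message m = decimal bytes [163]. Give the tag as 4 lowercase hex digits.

Key hex bytes 6d 99 5a fb f0 27 f0 is exactly B = 7 bytes: K' = 6d 99 5a fb f0 27 f0.
K' ⊕ ipad = 5b af 6c cd c6 11 c6.  K' ⊕ opad = 31 c5 06 a7 ac 7b ac.
Inner input = (K'⊕ipad) ∥ m = 5b af 6c cd c6 11 c6 ∥ a3.
Inner hash: sum = 91+175+108+205+198+17+198+163 = 1155 → 04 83.
Outer input = (K'⊕opad) ∥ inner = 31 c5 06 a7 ac 7b ac ∥ 04 83.
Outer hash (tag): sum = 49+197+6+167+172+123+172+4+131 = 1021 → 03 fd.

03fd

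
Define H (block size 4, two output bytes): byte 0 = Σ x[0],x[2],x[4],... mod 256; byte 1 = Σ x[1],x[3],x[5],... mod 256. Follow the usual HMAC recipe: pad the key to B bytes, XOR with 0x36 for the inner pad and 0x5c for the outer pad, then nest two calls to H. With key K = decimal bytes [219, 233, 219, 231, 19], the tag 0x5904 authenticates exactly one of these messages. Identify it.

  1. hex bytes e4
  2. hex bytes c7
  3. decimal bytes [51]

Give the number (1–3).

Key decimal bytes [219, 233, 219, 231, 19] = db e9 db e7 13 is 5 bytes > B = 4, so hash it first: H(key) = c9 d0, then zero-pad to 4 bytes: K' = c9 d0 00 00.
K' ⊕ ipad = ff e6 36 36; K' ⊕ opad = 95 8c 5c 5c.
m1: inner = H(ff e6 36 36 e4) = 19 1c; tag = H(95 8c 5c 5c 19 1c) = 0a04
m2: inner = H(ff e6 36 36 c7) = fc 1c; tag = H(95 8c 5c 5c fc 1c) = ed04
m3: inner = H(ff e6 36 36 33) = 68 1c; tag = H(95 8c 5c 5c 68 1c) = 5904 ← matches

3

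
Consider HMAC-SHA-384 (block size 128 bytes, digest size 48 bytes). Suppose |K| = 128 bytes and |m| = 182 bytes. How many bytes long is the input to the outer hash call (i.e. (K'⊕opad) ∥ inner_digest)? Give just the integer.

176

Key is 128 ≤ 128 bytes, zero-padded: |K'| = 128.
Outer input = (K'⊕opad) ∥ H(inner) → 128 + 48 = 176 bytes.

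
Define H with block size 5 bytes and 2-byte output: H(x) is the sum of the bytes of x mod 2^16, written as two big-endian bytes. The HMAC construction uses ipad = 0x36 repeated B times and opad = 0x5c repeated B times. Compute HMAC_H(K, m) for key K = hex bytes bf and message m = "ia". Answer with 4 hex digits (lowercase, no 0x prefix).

0280

Key hex bytes bf is 1 byte ≤ B = 5; zero-pad to 5 bytes: K' = bf 00 00 00 00.
K' ⊕ ipad = 89 36 36 36 36.  K' ⊕ opad = e3 5c 5c 5c 5c.
Inner input = (K'⊕ipad) ∥ m = 89 36 36 36 36 ∥ 69 61.
Inner hash: sum = 137+54+54+54+54+105+97 = 555 → 02 2b.
Outer input = (K'⊕opad) ∥ inner = e3 5c 5c 5c 5c ∥ 02 2b.
Outer hash (tag): sum = 227+92+92+92+92+2+43 = 640 → 02 80.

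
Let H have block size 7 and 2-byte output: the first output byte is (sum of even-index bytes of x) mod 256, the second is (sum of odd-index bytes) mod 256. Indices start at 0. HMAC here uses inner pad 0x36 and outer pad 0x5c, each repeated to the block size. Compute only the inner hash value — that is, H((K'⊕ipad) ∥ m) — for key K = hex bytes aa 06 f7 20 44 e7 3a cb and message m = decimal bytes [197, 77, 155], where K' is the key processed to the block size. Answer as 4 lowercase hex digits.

Key hex bytes aa 06 f7 20 44 e7 3a cb is 8 bytes > B = 7, so hash it first: H(key) = 1f d8, then zero-pad to 7 bytes: K' = 1f d8 00 00 00 00 00.
K' ⊕ ipad = 29 ee 36 36 36 36 36.
Inner input = 29 ee 36 36 36 36 36 ∥ c5 4d 9b.
Inner hash: even-index sum = 280 mod 256 = 24; odd-index sum = 698 mod 256 = 186 → 18 ba.

18ba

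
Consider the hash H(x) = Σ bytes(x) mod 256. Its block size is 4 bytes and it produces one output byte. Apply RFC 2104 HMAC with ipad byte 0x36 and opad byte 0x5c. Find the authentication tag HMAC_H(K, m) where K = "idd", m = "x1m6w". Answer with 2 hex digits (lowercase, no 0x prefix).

fd

Key "idd" = 69 64 64 is 3 bytes ≤ B = 4; zero-pad to 4 bytes: K' = 69 64 64 00.
K' ⊕ ipad = 5f 52 52 36.  K' ⊕ opad = 35 38 38 5c.
Inner input = (K'⊕ipad) ∥ m = 5f 52 52 36 ∥ 78 31 6d 36 77.
Inner hash: sum = 95+82+82+54+120+49+109+54+119 = 764; mod 256 = 252 → fc.
Outer input = (K'⊕opad) ∥ inner = 35 38 38 5c ∥ fc.
Outer hash (tag): sum = 53+56+56+92+252 = 509; mod 256 = 253 → fd.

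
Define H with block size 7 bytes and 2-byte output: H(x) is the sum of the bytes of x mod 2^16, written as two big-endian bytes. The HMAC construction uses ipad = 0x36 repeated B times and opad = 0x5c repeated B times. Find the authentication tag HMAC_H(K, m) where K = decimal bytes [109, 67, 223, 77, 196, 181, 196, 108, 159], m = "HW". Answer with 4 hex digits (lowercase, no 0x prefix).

0390

Key decimal bytes [109, 67, 223, 77, 196, 181, 196, 108, 159] = 6d 43 df 4d c4 b5 c4 6c 9f is 9 bytes > B = 7, so hash it first: H(key) = 05 24, then zero-pad to 7 bytes: K' = 05 24 00 00 00 00 00.
K' ⊕ ipad = 33 12 36 36 36 36 36.  K' ⊕ opad = 59 78 5c 5c 5c 5c 5c.
Inner input = (K'⊕ipad) ∥ m = 33 12 36 36 36 36 36 ∥ 48 57.
Inner hash: sum = 51+18+54+54+54+54+54+72+87 = 498 → 01 f2.
Outer input = (K'⊕opad) ∥ inner = 59 78 5c 5c 5c 5c 5c ∥ 01 f2.
Outer hash (tag): sum = 89+120+92+92+92+92+92+1+242 = 912 → 03 90.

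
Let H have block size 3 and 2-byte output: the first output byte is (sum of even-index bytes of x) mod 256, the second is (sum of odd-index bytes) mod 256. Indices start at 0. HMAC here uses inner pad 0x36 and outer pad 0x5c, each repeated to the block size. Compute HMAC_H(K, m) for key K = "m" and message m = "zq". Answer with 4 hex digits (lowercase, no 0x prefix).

3d5e

Key "m" = 6d is 1 byte ≤ B = 3; zero-pad to 3 bytes: K' = 6d 00 00.
K' ⊕ ipad = 5b 36 36.  K' ⊕ opad = 31 5c 5c.
Inner input = (K'⊕ipad) ∥ m = 5b 36 36 ∥ 7a 71.
Inner hash: even-index sum = 258 mod 256 = 2; odd-index sum = 176 mod 256 = 176 → 02 b0.
Outer input = (K'⊕opad) ∥ inner = 31 5c 5c ∥ 02 b0.
Outer hash (tag): even-index sum = 317 mod 256 = 61; odd-index sum = 94 mod 256 = 94 → 3d 5e.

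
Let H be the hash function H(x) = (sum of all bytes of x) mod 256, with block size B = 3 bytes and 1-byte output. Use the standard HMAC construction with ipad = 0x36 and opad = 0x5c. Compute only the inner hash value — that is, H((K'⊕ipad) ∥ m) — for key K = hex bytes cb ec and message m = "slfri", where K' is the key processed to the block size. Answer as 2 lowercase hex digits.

2d

Key hex bytes cb ec is 2 bytes ≤ B = 3; zero-pad to 3 bytes: K' = cb ec 00.
K' ⊕ ipad = fd da 36.
Inner input = fd da 36 ∥ 73 6c 66 72 69.
Inner hash: sum = 253+218+54+115+108+102+114+105 = 1069; mod 256 = 45 → 2d.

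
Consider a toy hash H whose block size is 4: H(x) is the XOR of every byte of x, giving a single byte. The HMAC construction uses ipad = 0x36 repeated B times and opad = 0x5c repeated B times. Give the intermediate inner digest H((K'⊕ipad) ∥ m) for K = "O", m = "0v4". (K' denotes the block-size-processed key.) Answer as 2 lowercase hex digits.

Key "O" = 4f is 1 byte ≤ B = 4; zero-pad to 4 bytes: K' = 4f 00 00 00.
K' ⊕ ipad = 79 36 36 36.
Inner input = 79 36 36 36 ∥ 30 76 34.
Inner hash: XOR 79⊕36⊕36⊕36⊕30⊕76⊕34 = 3d.

3d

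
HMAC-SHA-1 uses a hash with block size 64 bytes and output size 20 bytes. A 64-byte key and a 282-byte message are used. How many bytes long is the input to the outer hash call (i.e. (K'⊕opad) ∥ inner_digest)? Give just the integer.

84

Key is 64 ≤ 64 bytes, zero-padded: |K'| = 64.
Outer input = (K'⊕opad) ∥ H(inner) → 64 + 20 = 84 bytes.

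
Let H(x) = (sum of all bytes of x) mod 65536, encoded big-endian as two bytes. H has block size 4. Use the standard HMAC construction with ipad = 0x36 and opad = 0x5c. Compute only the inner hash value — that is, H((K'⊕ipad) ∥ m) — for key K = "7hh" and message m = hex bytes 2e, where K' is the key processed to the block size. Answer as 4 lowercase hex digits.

Key "7hh" = 37 68 68 is 3 bytes ≤ B = 4; zero-pad to 4 bytes: K' = 37 68 68 00.
K' ⊕ ipad = 01 5e 5e 36.
Inner input = 01 5e 5e 36 ∥ 2e.
Inner hash: sum = 1+94+94+54+46 = 289 → 01 21.

0121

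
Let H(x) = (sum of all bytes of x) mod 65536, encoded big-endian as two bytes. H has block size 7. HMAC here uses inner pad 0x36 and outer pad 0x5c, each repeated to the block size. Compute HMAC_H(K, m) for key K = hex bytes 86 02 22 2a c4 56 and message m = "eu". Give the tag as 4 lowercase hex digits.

03a3

Key hex bytes 86 02 22 2a c4 56 is 6 bytes ≤ B = 7; zero-pad to 7 bytes: K' = 86 02 22 2a c4 56 00.
K' ⊕ ipad = b0 34 14 1c f2 60 36.  K' ⊕ opad = da 5e 7e 76 98 0a 5c.
Inner input = (K'⊕ipad) ∥ m = b0 34 14 1c f2 60 36 ∥ 65 75.
Inner hash: sum = 176+52+20+28+242+96+54+101+117 = 886 → 03 76.
Outer input = (K'⊕opad) ∥ inner = da 5e 7e 76 98 0a 5c ∥ 03 76.
Outer hash (tag): sum = 218+94+126+118+152+10+92+3+118 = 931 → 03 a3.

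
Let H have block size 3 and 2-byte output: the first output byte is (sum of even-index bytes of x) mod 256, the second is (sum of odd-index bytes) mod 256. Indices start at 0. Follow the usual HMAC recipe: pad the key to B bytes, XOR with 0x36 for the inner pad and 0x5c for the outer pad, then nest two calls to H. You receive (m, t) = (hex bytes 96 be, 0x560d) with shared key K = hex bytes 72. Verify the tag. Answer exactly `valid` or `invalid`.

invalid

Key hex bytes 72 is 1 byte ≤ B = 3; zero-pad to 3 bytes: K' = 72 00 00.
K' ⊕ ipad = 44 36 36; K' ⊕ opad = 2e 5c 5c.
Inner hash: even-index sum = 312 mod 256 = 56; odd-index sum = 204 mod 256 = 204 → 38 cc.
Outer hash (recomputed tag): even-index sum = 342 mod 256 = 86; odd-index sum = 148 mod 256 = 148 → 56 94.
Recomputed tag = 5694; claimed = 560d → mismatch.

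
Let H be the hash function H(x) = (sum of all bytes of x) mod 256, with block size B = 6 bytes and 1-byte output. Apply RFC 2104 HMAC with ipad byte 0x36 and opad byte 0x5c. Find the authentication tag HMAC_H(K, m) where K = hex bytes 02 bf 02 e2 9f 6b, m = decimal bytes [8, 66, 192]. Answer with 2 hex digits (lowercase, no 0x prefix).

2c

Key hex bytes 02 bf 02 e2 9f 6b is exactly B = 6 bytes: K' = 02 bf 02 e2 9f 6b.
K' ⊕ ipad = 34 89 34 d4 a9 5d.  K' ⊕ opad = 5e e3 5e be c3 37.
Inner input = (K'⊕ipad) ∥ m = 34 89 34 d4 a9 5d ∥ 08 42 c0.
Inner hash: sum = 52+137+52+212+169+93+8+66+192 = 981; mod 256 = 213 → d5.
Outer input = (K'⊕opad) ∥ inner = 5e e3 5e be c3 37 ∥ d5.
Outer hash (tag): sum = 94+227+94+190+195+55+213 = 1068; mod 256 = 44 → 2c.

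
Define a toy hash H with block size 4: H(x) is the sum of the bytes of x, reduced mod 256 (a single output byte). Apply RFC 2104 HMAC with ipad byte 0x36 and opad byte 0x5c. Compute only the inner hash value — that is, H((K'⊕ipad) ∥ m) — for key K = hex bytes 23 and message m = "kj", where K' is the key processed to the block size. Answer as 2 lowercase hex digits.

Key hex bytes 23 is 1 byte ≤ B = 4; zero-pad to 4 bytes: K' = 23 00 00 00.
K' ⊕ ipad = 15 36 36 36.
Inner input = 15 36 36 36 ∥ 6b 6a.
Inner hash: sum = 21+54+54+54+107+106 = 396; mod 256 = 140 → 8c.

8c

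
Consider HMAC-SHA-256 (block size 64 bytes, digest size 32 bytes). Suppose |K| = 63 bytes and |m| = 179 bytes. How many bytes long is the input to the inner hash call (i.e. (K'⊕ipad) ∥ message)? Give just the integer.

243

Key is 63 ≤ 64 bytes, zero-padded: |K'| = 64.
Inner input = (K'⊕ipad) ∥ m → 64 + 179 = 243 bytes.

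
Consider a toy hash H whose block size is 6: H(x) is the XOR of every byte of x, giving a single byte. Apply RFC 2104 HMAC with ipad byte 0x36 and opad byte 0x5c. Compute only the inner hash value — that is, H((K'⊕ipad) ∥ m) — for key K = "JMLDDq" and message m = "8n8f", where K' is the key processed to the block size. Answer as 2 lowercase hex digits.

Key "JMLDDq" = 4a 4d 4c 44 44 71 is exactly B = 6 bytes: K' = 4a 4d 4c 44 44 71.
K' ⊕ ipad = 7c 7b 7a 72 72 47.
Inner input = 7c 7b 7a 72 72 47 ∥ 38 6e 38 66.
Inner hash: XOR 7c⊕7b⊕7a⊕72⊕72⊕47⊕38⊕6e⊕38⊕66 = 32.

32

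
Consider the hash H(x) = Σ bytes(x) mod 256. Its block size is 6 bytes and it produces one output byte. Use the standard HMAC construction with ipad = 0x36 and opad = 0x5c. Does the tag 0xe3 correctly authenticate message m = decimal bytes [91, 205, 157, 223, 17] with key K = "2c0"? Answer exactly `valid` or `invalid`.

valid

Key "2c0" = 32 63 30 is 3 bytes ≤ B = 6; zero-pad to 6 bytes: K' = 32 63 30 00 00 00.
K' ⊕ ipad = 04 55 06 36 36 36; K' ⊕ opad = 6e 3f 6c 5c 5c 5c.
Inner hash: sum = 4+85+6+54+54+54+91+205+157+223+17 = 950; mod 256 = 182 → b6.
Outer hash (recomputed tag): sum = 110+63+108+92+92+92+182 = 739; mod 256 = 227 → e3.
Recomputed tag = e3; claimed = e3 → match.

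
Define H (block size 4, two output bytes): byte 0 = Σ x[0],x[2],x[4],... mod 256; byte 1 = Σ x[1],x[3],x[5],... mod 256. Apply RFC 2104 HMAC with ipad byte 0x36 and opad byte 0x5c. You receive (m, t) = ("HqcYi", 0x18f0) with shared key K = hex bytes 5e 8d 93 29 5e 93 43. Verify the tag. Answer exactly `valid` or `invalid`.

valid

Key hex bytes 5e 8d 93 29 5e 93 43 is 7 bytes > B = 4, so hash it first: H(key) = 92 49, then zero-pad to 4 bytes: K' = 92 49 00 00.
K' ⊕ ipad = a4 7f 36 36; K' ⊕ opad = ce 15 5c 5c.
Inner hash: even-index sum = 494 mod 256 = 238; odd-index sum = 383 mod 256 = 127 → ee 7f.
Outer hash (recomputed tag): even-index sum = 536 mod 256 = 24; odd-index sum = 240 mod 256 = 240 → 18 f0.
Recomputed tag = 18f0; claimed = 18f0 → match.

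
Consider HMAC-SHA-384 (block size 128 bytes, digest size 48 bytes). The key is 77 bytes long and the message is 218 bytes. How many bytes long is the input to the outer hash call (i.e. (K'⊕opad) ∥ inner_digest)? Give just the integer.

Key is 77 ≤ 128 bytes, zero-padded: |K'| = 128.
Outer input = (K'⊕opad) ∥ H(inner) → 128 + 48 = 176 bytes.

176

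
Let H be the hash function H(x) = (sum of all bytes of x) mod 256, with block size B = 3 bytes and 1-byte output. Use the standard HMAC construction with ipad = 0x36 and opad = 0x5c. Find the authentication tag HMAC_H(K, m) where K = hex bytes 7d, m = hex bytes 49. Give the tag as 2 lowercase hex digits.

Key hex bytes 7d is 1 byte ≤ B = 3; zero-pad to 3 bytes: K' = 7d 00 00.
K' ⊕ ipad = 4b 36 36.  K' ⊕ opad = 21 5c 5c.
Inner input = (K'⊕ipad) ∥ m = 4b 36 36 ∥ 49.
Inner hash: sum = 75+54+54+73 = 256; mod 256 = 0 → 00.
Outer input = (K'⊕opad) ∥ inner = 21 5c 5c ∥ 00.
Outer hash (tag): sum = 33+92+92+0 = 217 → d9.

d9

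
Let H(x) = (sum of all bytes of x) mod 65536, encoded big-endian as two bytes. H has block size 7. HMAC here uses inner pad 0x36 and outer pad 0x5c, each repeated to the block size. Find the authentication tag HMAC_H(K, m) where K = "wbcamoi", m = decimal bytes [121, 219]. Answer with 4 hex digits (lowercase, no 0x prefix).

Key "wbcamoi" = 77 62 63 61 6d 6f 69 is exactly B = 7 bytes: K' = 77 62 63 61 6d 6f 69.
K' ⊕ ipad = 41 54 55 57 5b 59 5f.  K' ⊕ opad = 2b 3e 3f 3d 31 33 35.
Inner input = (K'⊕ipad) ∥ m = 41 54 55 57 5b 59 5f ∥ 79 db.
Inner hash: sum = 65+84+85+87+91+89+95+121+219 = 936 → 03 a8.
Outer input = (K'⊕opad) ∥ inner = 2b 3e 3f 3d 31 33 35 ∥ 03 a8.
Outer hash (tag): sum = 43+62+63+61+49+51+53+3+168 = 553 → 02 29.

0229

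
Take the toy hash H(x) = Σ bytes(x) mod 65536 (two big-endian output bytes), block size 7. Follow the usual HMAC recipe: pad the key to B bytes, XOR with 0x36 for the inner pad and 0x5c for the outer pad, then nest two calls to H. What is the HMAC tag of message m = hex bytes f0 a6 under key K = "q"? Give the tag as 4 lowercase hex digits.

0279

Key "q" = 71 is 1 byte ≤ B = 7; zero-pad to 7 bytes: K' = 71 00 00 00 00 00 00.
K' ⊕ ipad = 47 36 36 36 36 36 36.  K' ⊕ opad = 2d 5c 5c 5c 5c 5c 5c.
Inner input = (K'⊕ipad) ∥ m = 47 36 36 36 36 36 36 ∥ f0 a6.
Inner hash: sum = 71+54+54+54+54+54+54+240+166 = 801 → 03 21.
Outer input = (K'⊕opad) ∥ inner = 2d 5c 5c 5c 5c 5c 5c ∥ 03 21.
Outer hash (tag): sum = 45+92+92+92+92+92+92+3+33 = 633 → 02 79.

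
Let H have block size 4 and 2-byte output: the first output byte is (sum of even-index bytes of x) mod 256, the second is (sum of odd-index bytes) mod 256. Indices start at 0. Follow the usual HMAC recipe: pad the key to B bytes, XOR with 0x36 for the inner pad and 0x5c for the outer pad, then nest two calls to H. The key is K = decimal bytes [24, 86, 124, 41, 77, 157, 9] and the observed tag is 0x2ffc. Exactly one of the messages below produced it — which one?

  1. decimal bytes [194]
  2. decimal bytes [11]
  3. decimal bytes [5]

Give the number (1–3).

Key decimal bytes [24, 86, 124, 41, 77, 157, 9] = 18 56 7c 29 4d 9d 09 is 7 bytes > B = 4, so hash it first: H(key) = ea 1c, then zero-pad to 4 bytes: K' = ea 1c 00 00.
K' ⊕ ipad = dc 2a 36 36; K' ⊕ opad = b6 40 5c 5c.
m1: inner = H(dc 2a 36 36 c2) = d4 60; tag = H(b6 40 5c 5c d4 60) = e6fc
m2: inner = H(dc 2a 36 36 0b) = 1d 60; tag = H(b6 40 5c 5c 1d 60) = 2ffc ← matches
m3: inner = H(dc 2a 36 36 05) = 17 60; tag = H(b6 40 5c 5c 17 60) = 29fc

2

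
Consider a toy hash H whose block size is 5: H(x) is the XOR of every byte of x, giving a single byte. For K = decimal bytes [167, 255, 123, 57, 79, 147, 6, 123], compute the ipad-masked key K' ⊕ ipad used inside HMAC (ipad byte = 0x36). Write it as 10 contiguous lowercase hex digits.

Key decimal bytes [167, 255, 123, 57, 79, 147, 6, 123] = a7 ff 7b 39 4f 93 06 7b is 8 bytes > B = 5, so hash it first: H(key) = bb, then zero-pad to 5 bytes: K' = bb 00 00 00 00.
XOR each byte with 0x36: bb⊕36=8d, 00⊕36=36, 00⊕36=36, 00⊕36=36, 00⊕36=36.

8d36363636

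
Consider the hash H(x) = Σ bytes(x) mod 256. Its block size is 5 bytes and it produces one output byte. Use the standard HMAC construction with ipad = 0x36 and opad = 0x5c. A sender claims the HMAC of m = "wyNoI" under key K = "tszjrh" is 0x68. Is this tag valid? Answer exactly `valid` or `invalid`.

invalid

Key "tszjrh" = 74 73 7a 6a 72 68 is 6 bytes > B = 5, so hash it first: H(key) = a5, then zero-pad to 5 bytes: K' = a5 00 00 00 00.
K' ⊕ ipad = 93 36 36 36 36; K' ⊕ opad = f9 5c 5c 5c 5c.
Inner hash: sum = 147+54+54+54+54+119+121+78+111+73 = 865; mod 256 = 97 → 61.
Outer hash (recomputed tag): sum = 249+92+92+92+92+97 = 714; mod 256 = 202 → ca.
Recomputed tag = ca; claimed = 68 → mismatch.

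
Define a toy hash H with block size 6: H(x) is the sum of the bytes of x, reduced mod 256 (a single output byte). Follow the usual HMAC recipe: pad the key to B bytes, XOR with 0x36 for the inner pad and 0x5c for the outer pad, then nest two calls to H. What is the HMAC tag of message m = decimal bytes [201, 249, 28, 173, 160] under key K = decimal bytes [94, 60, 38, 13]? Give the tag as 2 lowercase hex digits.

Key decimal bytes [94, 60, 38, 13] = 5e 3c 26 0d is 4 bytes ≤ B = 6; zero-pad to 6 bytes: K' = 5e 3c 26 0d 00 00.
K' ⊕ ipad = 68 0a 10 3b 36 36.  K' ⊕ opad = 02 60 7a 51 5c 5c.
Inner input = (K'⊕ipad) ∥ m = 68 0a 10 3b 36 36 ∥ c9 f9 1c ad a0.
Inner hash: sum = 104+10+16+59+54+54+201+249+28+173+160 = 1108; mod 256 = 84 → 54.
Outer input = (K'⊕opad) ∥ inner = 02 60 7a 51 5c 5c ∥ 54.
Outer hash (tag): sum = 2+96+122+81+92+92+84 = 569; mod 256 = 57 → 39.

39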